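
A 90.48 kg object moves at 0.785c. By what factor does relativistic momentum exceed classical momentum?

p_rel = γmv, p_class = mv
Ratio = γ = 1/√(1 - 0.785²) = 1.614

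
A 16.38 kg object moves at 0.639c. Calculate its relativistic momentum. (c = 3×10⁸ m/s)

γ = 1/√(1 - 0.639²) = 1.300
v = 0.639 × 3×10⁸ = 1.917×10⁸ m/s
p = γmv = 1.300 × 16.38 × 1.917×10⁸ = 4.082×10⁹ kg·m/s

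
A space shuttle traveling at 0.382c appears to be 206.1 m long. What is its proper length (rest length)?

Contracted length L = 206.1 m
γ = 1/√(1 - 0.382²) = 1.082
L₀ = γL = 1.082 × 206.1 = 223.0 m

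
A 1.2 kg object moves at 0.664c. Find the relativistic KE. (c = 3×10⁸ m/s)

γ = 1/√(1 - 0.664²) = 1.3374
γ - 1 = 0.3374
KE = (γ-1)mc² = 0.3374 × 1.2 × (3×10⁸)² = 3.644×10¹⁶ J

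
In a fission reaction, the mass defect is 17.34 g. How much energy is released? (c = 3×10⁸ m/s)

Convert mass defect: Δm = 17.34 g = 0.01734 kg
E = Δm·c² = 0.01734 × (3×10⁸)²
= 0.01734 × 9×10¹⁶ = 1.561×10¹⁵ J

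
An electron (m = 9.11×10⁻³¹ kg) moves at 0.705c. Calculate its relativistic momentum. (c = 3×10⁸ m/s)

γ = 1/√(1 - 0.705²) = 1.410
v = 0.705 × 3×10⁸ = 2.115×10⁸ m/s
p = γmv = 1.410 × 9.11×10⁻³¹ × 2.115×10⁸ = 2.717×10⁻²² kg·m/s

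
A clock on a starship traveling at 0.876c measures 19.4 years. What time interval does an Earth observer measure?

Proper time Δt₀ = 19.4 years
γ = 1/√(1 - 0.876²) = 2.073
Δt = γΔt₀ = 2.073 × 19.4 = 40.22 years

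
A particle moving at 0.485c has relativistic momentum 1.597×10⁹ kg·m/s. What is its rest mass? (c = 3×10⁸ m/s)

γ = 1/√(1 - 0.485²) = 1.1435
v = 0.485 × 3×10⁸ = 1.455×10⁸ m/s
m = p/(γv) = 1.597×10⁹/(1.1435 × 1.455×10⁸) = 9.599 kg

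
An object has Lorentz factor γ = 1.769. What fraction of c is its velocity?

From γ = 1/√(1 - v²/c²):
1/γ² = 1/1.769² = 0.3196
v²/c² = 1 - 0.3196 = 0.6804
v/c = √(0.6804) = 0.8249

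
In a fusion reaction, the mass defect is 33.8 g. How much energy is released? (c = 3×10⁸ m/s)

Convert mass defect: Δm = 33.8 g = 0.0338 kg
E = Δm·c² = 0.0338 × (3×10⁸)²
= 0.0338 × 9×10¹⁶ = 3.042×10¹⁵ J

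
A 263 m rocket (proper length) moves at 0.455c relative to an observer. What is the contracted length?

Proper length L₀ = 263 m
γ = 1/√(1 - 0.455²) = 1.123
L = L₀/γ = 263/1.123 = 234.2 m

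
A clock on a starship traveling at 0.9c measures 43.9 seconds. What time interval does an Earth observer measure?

Proper time Δt₀ = 43.9 seconds
γ = 1/√(1 - 0.9²) = 2.294
Δt = γΔt₀ = 2.294 × 43.9 = 100.7 seconds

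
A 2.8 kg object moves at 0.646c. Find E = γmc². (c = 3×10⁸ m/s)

γ = 1/√(1 - 0.646²) = 1.310
mc² = 2.8 × (3×10⁸)² = 2.520×10¹⁷ J
E = γmc² = 1.310 × 2.520×10¹⁷ = 3.301×10¹⁷ J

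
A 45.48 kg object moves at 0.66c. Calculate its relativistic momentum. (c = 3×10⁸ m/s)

γ = 1/√(1 - 0.66²) = 1.331
v = 0.66 × 3×10⁸ = 1.980×10⁸ m/s
p = γmv = 1.331 × 45.48 × 1.980×10⁸ = 1.199×10¹⁰ kg·m/s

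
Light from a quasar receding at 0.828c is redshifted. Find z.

β = 0.828
(1+β)/(1-β) = 1.828/0.172 = 10.63
√(10.63) = 3.260
z = 3.260 - 1 = 2.260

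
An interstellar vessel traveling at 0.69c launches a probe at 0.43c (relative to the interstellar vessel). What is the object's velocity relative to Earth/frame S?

u = (u' + v)/(1 + u'v/c²)
Numerator: 0.43 + 0.69 = 1.12
Denominator: 1 + 0.2967 = 1.2967
u = 1.12/1.2967 = 0.8637c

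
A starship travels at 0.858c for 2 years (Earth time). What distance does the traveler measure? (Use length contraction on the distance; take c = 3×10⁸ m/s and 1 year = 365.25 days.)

Earth distance: d = v × t = 0.858c × 2 yr = 1.6246×10¹⁶ m
γ = 1.9469
d' = d/γ = 1.6246×10¹⁶/1.9469 = 8.345×10¹⁵ m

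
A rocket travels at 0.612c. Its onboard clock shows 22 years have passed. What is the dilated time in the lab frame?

Proper time Δt₀ = 22 years
γ = 1/√(1 - 0.612²) = 1.2644
Δt = γΔt₀ = 1.2644 × 22 = 27.82 years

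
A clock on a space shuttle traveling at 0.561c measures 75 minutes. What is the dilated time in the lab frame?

Proper time Δt₀ = 75 minutes
γ = 1/√(1 - 0.561²) = 1.208
Δt = γΔt₀ = 1.208 × 75 = 90.60 minutes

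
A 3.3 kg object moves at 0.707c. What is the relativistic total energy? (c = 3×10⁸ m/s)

γ = 1/√(1 - 0.707²) = 1.414
mc² = 3.3 × (3×10⁸)² = 2.970×10¹⁷ J
E = γmc² = 1.414 × 2.970×10¹⁷ = 4.200×10¹⁷ J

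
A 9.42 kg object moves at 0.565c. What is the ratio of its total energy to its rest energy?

E = γmc², E₀ = mc²
E/E₀ = γ = 1/√(1 - 0.565²) = 1.212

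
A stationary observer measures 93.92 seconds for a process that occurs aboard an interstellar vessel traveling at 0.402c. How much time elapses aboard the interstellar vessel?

Dilated time Δt = 93.92 seconds
γ = 1/√(1 - 0.402²) = 1.0921
Δt₀ = Δt/γ = 93.92/1.0921 = 86.00 seconds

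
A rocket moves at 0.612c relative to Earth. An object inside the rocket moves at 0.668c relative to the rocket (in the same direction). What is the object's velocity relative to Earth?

u = (u' + v)/(1 + u'v/c²)
Numerator: 0.668 + 0.612 = 1.28
Denominator: 1 + 0.408816 = 1.408816
u = 1.28/1.408816 = 0.9086c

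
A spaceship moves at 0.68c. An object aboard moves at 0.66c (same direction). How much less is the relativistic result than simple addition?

Classical: u' + v = 0.66 + 0.68 = 1.34c
Relativistic: u = (0.66 + 0.68)/(1 + 0.4488) = 1.34/1.4488 = 0.9249c
Difference: 1.34 - 0.9249 = 0.4151c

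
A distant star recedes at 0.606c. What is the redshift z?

β = 0.606
(1+β)/(1-β) = 1.606/0.394 = 4.076
√(4.076) = 2.019
z = 2.019 - 1 = 1.019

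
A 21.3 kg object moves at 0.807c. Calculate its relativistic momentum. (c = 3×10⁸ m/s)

γ = 1/√(1 - 0.807²) = 1.6933
v = 0.807 × 3×10⁸ = 2.421×10⁸ m/s
p = γmv = 1.6933 × 21.3 × 2.421×10⁸ = 8.732×10⁹ kg·m/s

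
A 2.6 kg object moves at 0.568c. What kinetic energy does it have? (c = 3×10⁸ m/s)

γ = 1/√(1 - 0.568²) = 1.215025
γ - 1 = 0.215025
KE = (γ-1)mc² = 0.215025 × 2.6 × (3×10⁸)² = 5.032×10¹⁶ J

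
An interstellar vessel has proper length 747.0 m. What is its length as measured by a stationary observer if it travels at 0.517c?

Proper length L₀ = 747.0 m
γ = 1/√(1 - 0.517²) = 1.1682
L = L₀/γ = 747.0/1.1682 = 639.4 m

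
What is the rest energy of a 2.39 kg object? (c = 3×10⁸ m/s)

c² = (3×10⁸)² = 9.000×10¹⁶ m²/s²
E₀ = mc² = 2.39 × 9.000×10¹⁶ = 2.151×10¹⁷ J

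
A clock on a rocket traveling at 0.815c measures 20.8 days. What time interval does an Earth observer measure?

Proper time Δt₀ = 20.8 days
γ = 1/√(1 - 0.815²) = 1.726
Δt = γΔt₀ = 1.726 × 20.8 = 35.90 days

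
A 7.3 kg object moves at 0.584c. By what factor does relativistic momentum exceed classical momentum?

p_rel = γmv, p_class = mv
Ratio = γ = 1/√(1 - 0.584²) = 1.232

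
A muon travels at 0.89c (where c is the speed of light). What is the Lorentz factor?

v/c = 0.89, so (v/c)² = 0.7921
1 - (v/c)² = 0.2079
γ = 1/√(0.2079) = 2.193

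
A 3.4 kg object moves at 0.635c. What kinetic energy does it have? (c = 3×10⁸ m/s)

γ = 1/√(1 - 0.635²) = 1.29448
γ - 1 = 0.29448
KE = (γ-1)mc² = 0.29448 × 3.4 × (3×10⁸)² = 9.011×10¹⁶ J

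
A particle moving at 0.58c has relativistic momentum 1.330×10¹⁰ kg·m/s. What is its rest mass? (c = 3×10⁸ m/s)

γ = 1/√(1 - 0.58²) = 1.2276
v = 0.58 × 3×10⁸ = 1.740×10⁸ m/s
m = p/(γv) = 1.330×10¹⁰/(1.2276 × 1.740×10⁸) = 62.27 kg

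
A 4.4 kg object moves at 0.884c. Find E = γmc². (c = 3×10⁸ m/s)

γ = 1/√(1 - 0.884²) = 2.1391
mc² = 4.4 × (3×10⁸)² = 3.960×10¹⁷ J
E = γmc² = 2.1391 × 3.960×10¹⁷ = 8.471×10¹⁷ J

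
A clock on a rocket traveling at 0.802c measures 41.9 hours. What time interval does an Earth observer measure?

Proper time Δt₀ = 41.9 hours
γ = 1/√(1 - 0.802²) = 1.67413
Δt = γΔt₀ = 1.67413 × 41.9 = 70.15 hours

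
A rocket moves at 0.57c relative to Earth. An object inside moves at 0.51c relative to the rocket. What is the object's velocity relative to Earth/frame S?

u = (u' + v)/(1 + u'v/c²)
Numerator: 0.51 + 0.57 = 1.08
Denominator: 1 + 0.2907 = 1.2907
u = 1.08/1.2907 = 0.8368c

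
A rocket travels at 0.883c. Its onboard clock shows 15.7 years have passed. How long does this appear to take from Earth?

Proper time Δt₀ = 15.7 years
γ = 1/√(1 - 0.883²) = 2.1305
Δt = γΔt₀ = 2.1305 × 15.7 = 33.45 years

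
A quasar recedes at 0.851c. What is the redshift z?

β = 0.851
(1+β)/(1-β) = 1.851/0.149 = 12.423
√(12.423) = 3.525
z = 3.525 - 1 = 2.525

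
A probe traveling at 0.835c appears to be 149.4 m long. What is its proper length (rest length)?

Contracted length L = 149.4 m
γ = 1/√(1 - 0.835²) = 1.817
L₀ = γL = 1.817 × 149.4 = 271.5 m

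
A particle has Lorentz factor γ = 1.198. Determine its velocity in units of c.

From γ = 1/√(1 - v²/c²):
1/γ² = 1/1.198² = 0.69677
v²/c² = 1 - 0.69677 = 0.30323
v/c = √(0.30323) = 0.5507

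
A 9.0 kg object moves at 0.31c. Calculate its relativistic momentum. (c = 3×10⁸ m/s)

γ = 1/√(1 - 0.31²) = 1.0518
v = 0.31 × 3×10⁸ = 9.300×10⁷ m/s
p = γmv = 1.0518 × 9.0 × 9.300×10⁷ = 8.804×10⁸ kg·m/s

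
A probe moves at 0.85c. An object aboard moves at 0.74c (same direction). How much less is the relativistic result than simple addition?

Classical: u' + v = 0.74 + 0.85 = 1.59c
Relativistic: u = (0.74 + 0.85)/(1 + 0.629) = 1.59/1.629 = 0.9761c
Difference: 1.59 - 0.9761 = 0.6139c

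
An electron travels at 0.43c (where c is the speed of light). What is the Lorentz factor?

v/c = 0.43, so (v/c)² = 0.1849
1 - (v/c)² = 0.8151
γ = 1/√(0.8151) = 1.108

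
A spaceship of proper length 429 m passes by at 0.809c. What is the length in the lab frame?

Proper length L₀ = 429 m
γ = 1/√(1 - 0.809²) = 1.701
L = L₀/γ = 429/1.701 = 252.2 m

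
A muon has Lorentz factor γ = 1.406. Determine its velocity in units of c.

From γ = 1/√(1 - v²/c²):
1/γ² = 1/1.406² = 0.50586
v²/c² = 1 - 0.50586 = 0.49414
v/c = √(0.49414) = 0.7030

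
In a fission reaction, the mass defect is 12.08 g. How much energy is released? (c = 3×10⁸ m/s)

Convert mass defect: Δm = 12.08 g = 0.01208 kg
E = Δm·c² = 0.01208 × (3×10⁸)²
= 0.01208 × 9×10¹⁶ = 1.087×10¹⁵ J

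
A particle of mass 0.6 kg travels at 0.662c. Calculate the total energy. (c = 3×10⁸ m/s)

γ = 1/√(1 - 0.662²) = 1.3342
mc² = 0.6 × (3×10⁸)² = 5.400×10¹⁶ J
E = γmc² = 1.3342 × 5.400×10¹⁶ = 7.205×10¹⁶ J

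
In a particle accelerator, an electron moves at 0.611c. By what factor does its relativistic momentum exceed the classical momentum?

p_rel = γmv, p_class = mv
Ratio = γ = 1/√(1 - 0.611²)
= 1/√(0.626679) = 1.263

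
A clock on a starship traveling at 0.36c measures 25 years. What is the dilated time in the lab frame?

Proper time Δt₀ = 25 years
γ = 1/√(1 - 0.36²) = 1.072
Δt = γΔt₀ = 1.072 × 25 = 26.80 years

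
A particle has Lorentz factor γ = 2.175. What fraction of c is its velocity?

From γ = 1/√(1 - v²/c²):
1/γ² = 1/2.175² = 0.2114
v²/c² = 1 - 0.2114 = 0.7886
v/c = √(0.7886) = 0.8880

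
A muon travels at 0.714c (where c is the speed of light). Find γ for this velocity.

v/c = 0.714, so (v/c)² = 0.509796
1 - (v/c)² = 0.490204
γ = 1/√(0.490204) = 1.428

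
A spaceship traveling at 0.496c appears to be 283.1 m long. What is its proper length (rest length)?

Contracted length L = 283.1 m
γ = 1/√(1 - 0.496²) = 1.1516
L₀ = γL = 1.1516 × 283.1 = 326.0 m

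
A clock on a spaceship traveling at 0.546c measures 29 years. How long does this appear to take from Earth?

Proper time Δt₀ = 29 years
γ = 1/√(1 - 0.546²) = 1.193623
Δt = γΔt₀ = 1.193623 × 29 = 34.62 years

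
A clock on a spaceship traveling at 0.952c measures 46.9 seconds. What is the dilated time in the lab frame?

Proper time Δt₀ = 46.9 seconds
γ = 1/√(1 - 0.952²) = 3.267
Δt = γΔt₀ = 3.267 × 46.9 = 153.2 seconds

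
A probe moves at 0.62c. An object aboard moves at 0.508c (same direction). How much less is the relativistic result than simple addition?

Classical: u' + v = 0.508 + 0.62 = 1.128c
Relativistic: u = (0.508 + 0.62)/(1 + 0.31496) = 1.128/1.31496 = 0.8578c
Difference: 1.128 - 0.8578 = 0.2702c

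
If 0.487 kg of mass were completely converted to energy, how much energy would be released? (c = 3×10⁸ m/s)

Using E = mc²:
c² = (3×10⁸)² = 9×10¹⁶ m²/s²
E = 0.487 × 9×10¹⁶ = 4.383×10¹⁶ J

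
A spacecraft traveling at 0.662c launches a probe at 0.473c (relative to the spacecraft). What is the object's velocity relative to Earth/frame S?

u = (u' + v)/(1 + u'v/c²)
Numerator: 0.473 + 0.662 = 1.135
Denominator: 1 + 0.313126 = 1.313126
u = 1.135/1.313126 = 0.8643c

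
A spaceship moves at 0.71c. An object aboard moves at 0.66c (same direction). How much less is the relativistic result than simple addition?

Classical: u' + v = 0.66 + 0.71 = 1.37c
Relativistic: u = (0.66 + 0.71)/(1 + 0.4686) = 1.37/1.4686 = 0.9329c
Difference: 1.37 - 0.9329 = 0.4371c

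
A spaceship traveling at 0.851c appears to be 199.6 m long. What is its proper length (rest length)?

Contracted length L = 199.6 m
γ = 1/√(1 - 0.851²) = 1.9042
L₀ = γL = 1.9042 × 199.6 = 380.1 m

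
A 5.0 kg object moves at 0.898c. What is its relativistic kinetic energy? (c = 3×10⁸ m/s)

γ = 1/√(1 - 0.898²) = 2.27275
γ - 1 = 1.27275
KE = (γ-1)mc² = 1.27275 × 5.0 × (3×10⁸)² = 5.727×10¹⁷ J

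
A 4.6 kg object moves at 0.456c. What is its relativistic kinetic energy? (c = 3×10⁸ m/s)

γ = 1/√(1 - 0.456²) = 1.12362
γ - 1 = 0.12362
KE = (γ-1)mc² = 0.12362 × 4.6 × (3×10⁸)² = 5.118×10¹⁶ J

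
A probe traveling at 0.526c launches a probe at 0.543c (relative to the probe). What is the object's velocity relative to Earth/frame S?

u = (u' + v)/(1 + u'v/c²)
Numerator: 0.543 + 0.526 = 1.069
Denominator: 1 + 0.285618 = 1.285618
u = 1.069/1.285618 = 0.8315c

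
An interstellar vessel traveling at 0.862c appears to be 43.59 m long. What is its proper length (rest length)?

Contracted length L = 43.59 m
γ = 1/√(1 - 0.862²) = 1.9727
L₀ = γL = 1.9727 × 43.59 = 85.99 m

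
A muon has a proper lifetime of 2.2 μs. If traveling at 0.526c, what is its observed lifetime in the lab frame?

Proper lifetime τ₀ = 2.2 μs
γ = 1/√(1 - 0.526²) = 1.176
τ = γτ₀ = 1.176 × 2.2 μs = 2.587 μs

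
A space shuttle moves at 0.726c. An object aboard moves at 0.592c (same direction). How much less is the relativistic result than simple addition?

Classical: u' + v = 0.592 + 0.726 = 1.318c
Relativistic: u = (0.592 + 0.726)/(1 + 0.429792) = 1.318/1.429792 = 0.9218c
Difference: 1.318 - 0.9218 = 0.3962c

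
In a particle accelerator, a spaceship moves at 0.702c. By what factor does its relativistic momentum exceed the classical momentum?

p_rel = γmv, p_class = mv
Ratio = γ = 1/√(1 - 0.702²)
= 1/√(0.507196) = 1.404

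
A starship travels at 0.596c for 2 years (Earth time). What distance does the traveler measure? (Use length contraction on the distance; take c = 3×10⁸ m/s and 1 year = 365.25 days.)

Earth distance: d = v × t = 0.596c × 2 yr = 1.12850×10¹⁶ m
γ = 1.24535
d' = d/γ = 1.12850×10¹⁶/1.24535 = 9.062×10¹⁵ m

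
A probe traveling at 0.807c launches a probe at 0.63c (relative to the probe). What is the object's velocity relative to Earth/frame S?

u = (u' + v)/(1 + u'v/c²)
Numerator: 0.63 + 0.807 = 1.437
Denominator: 1 + 0.50841 = 1.50841
u = 1.437/1.50841 = 0.9527c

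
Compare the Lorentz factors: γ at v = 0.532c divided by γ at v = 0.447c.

γ₁ = 1/√(1 - 0.532²) = 1.181
γ₂ = 1/√(1 - 0.447²) = 1.118
γ₁/γ₂ = 1.181/1.118 = 1.056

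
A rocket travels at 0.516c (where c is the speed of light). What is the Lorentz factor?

v/c = 0.516, so (v/c)² = 0.266256
1 - (v/c)² = 0.733744
γ = 1/√(0.733744) = 1.167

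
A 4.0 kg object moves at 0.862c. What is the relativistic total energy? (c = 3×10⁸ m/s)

γ = 1/√(1 - 0.862²) = 1.9727
mc² = 4.0 × (3×10⁸)² = 3.600×10¹⁷ J
E = γmc² = 1.9727 × 3.600×10¹⁷ = 7.102×10¹⁷ J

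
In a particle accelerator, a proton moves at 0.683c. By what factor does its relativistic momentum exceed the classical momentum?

p_rel = γmv, p_class = mv
Ratio = γ = 1/√(1 - 0.683²)
= 1/√(0.533511) = 1.369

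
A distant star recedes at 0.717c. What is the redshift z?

β = 0.717
(1+β)/(1-β) = 1.717/0.283 = 6.067
√(6.067) = 2.463
z = 2.463 - 1 = 1.463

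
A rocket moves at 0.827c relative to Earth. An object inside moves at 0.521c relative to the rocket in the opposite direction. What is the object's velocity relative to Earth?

Object's velocity in rocket frame is u' = -0.521c
u = (u' + v)/(1 + u'v/c²) = (v - 0.521)/(1 - 0.521·v/c²)
Numerator: 0.827 - 0.521 = 0.306
Denominator: 1 - 0.430867 = 0.569133
u = 0.306/0.569133 = 0.5377c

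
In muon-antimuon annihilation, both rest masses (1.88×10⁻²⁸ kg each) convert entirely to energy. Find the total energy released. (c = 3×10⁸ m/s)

Both particles have the same rest mass, so total mass = 2m
E = 2m·c² = 2 × 1.88×10⁻²⁸ × (3×10⁸)²
= 2 × 1.88×10⁻²⁸ × 9×10¹⁶
= 3.384×10⁻¹¹ J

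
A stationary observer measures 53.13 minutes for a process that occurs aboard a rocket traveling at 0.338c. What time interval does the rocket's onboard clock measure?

Dilated time Δt = 53.13 minutes
γ = 1/√(1 - 0.338²) = 1.0625
Δt₀ = Δt/γ = 53.13/1.0625 = 50.00 minutes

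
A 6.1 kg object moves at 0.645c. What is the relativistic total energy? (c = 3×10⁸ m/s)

γ = 1/√(1 - 0.645²) = 1.3086
mc² = 6.1 × (3×10⁸)² = 5.490×10¹⁷ J
E = γmc² = 1.3086 × 5.490×10¹⁷ = 7.184×10¹⁷ J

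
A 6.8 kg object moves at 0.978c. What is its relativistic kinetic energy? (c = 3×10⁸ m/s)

γ = 1/√(1 - 0.978²) = 4.794
γ - 1 = 3.794
KE = (γ-1)mc² = 3.794 × 6.8 × (3×10⁸)² = 2.322×10¹⁸ J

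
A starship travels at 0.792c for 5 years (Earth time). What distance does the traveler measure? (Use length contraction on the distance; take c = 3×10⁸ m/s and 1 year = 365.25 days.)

Earth distance: d = v × t = 0.792c × 5 yr = 3.749×10¹⁶ m
γ = 1.638
d' = d/γ = 3.749×10¹⁶/1.638 = 2.289×10¹⁶ m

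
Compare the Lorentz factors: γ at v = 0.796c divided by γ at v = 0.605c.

γ₁ = 1/√(1 - 0.796²) = 1.652
γ₂ = 1/√(1 - 0.605²) = 1.256
γ₁/γ₂ = 1.652/1.256 = 1.315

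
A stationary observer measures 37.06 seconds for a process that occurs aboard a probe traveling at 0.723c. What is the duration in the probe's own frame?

Dilated time Δt = 37.06 seconds
γ = 1/√(1 - 0.723²) = 1.4475
Δt₀ = Δt/γ = 37.06/1.4475 = 25.60 seconds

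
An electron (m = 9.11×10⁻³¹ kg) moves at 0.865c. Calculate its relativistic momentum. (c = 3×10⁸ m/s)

γ = 1/√(1 - 0.865²) = 1.9929
v = 0.865 × 3×10⁸ = 2.595×10⁸ m/s
p = γmv = 1.9929 × 9.11×10⁻³¹ × 2.595×10⁸ = 4.711×10⁻²² kg·m/s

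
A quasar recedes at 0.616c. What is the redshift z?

β = 0.616
(1+β)/(1-β) = 1.616/0.384 = 4.208
√(4.208) = 2.051
z = 2.051 - 1 = 1.051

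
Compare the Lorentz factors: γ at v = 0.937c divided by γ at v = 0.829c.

γ₁ = 1/√(1 - 0.937²) = 2.863
γ₂ = 1/√(1 - 0.829²) = 1.788
γ₁/γ₂ = 2.863/1.788 = 1.601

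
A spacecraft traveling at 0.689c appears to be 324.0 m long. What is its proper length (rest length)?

Contracted length L = 324.0 m
γ = 1/√(1 - 0.689²) = 1.37976
L₀ = γL = 1.37976 × 324.0 = 447.0 m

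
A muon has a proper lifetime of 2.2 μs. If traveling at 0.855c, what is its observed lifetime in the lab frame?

Proper lifetime τ₀ = 2.2 μs
γ = 1/√(1 - 0.855²) = 1.928
τ = γτ₀ = 1.928 × 2.2 μs = 4.242 μs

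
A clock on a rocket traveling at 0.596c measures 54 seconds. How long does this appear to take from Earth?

Proper time Δt₀ = 54 seconds
γ = 1/√(1 - 0.596²) = 1.2454
Δt = γΔt₀ = 1.2454 × 54 = 67.25 seconds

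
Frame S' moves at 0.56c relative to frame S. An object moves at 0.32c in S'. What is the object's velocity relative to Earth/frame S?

u = (u' + v)/(1 + u'v/c²)
Numerator: 0.32 + 0.56 = 0.88
Denominator: 1 + 0.1792 = 1.1792
u = 0.88/1.1792 = 0.7463c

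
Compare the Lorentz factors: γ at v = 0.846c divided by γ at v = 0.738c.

γ₁ = 1/√(1 - 0.846²) = 1.876
γ₂ = 1/√(1 - 0.738²) = 1.482
γ₁/γ₂ = 1.876/1.482 = 1.266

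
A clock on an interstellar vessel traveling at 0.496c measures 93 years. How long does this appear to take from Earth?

Proper time Δt₀ = 93 years
γ = 1/√(1 - 0.496²) = 1.152
Δt = γΔt₀ = 1.152 × 93 = 107.1 years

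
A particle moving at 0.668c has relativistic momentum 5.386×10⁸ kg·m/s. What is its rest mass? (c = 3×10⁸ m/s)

γ = 1/√(1 - 0.668²) = 1.344
v = 0.668 × 3×10⁸ = 2.004×10⁸ m/s
m = p/(γv) = 5.386×10⁸/(1.344 × 2.004×10⁸) = 2.000 kg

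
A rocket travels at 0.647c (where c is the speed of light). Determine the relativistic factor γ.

v/c = 0.647, so (v/c)² = 0.418609
1 - (v/c)² = 0.581391
γ = 1/√(0.581391) = 1.311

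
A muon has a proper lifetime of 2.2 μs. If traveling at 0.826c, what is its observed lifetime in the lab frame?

Proper lifetime τ₀ = 2.2 μs
γ = 1/√(1 - 0.826²) = 1.774
τ = γτ₀ = 1.774 × 2.2 μs = 3.903 μs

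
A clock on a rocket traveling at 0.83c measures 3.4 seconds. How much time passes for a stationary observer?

Proper time Δt₀ = 3.4 seconds
γ = 1/√(1 - 0.83²) = 1.793
Δt = γΔt₀ = 1.793 × 3.4 = 6.096 seconds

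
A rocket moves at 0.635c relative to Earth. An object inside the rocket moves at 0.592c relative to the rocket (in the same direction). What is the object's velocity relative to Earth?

u = (u' + v)/(1 + u'v/c²)
Numerator: 0.592 + 0.635 = 1.227
Denominator: 1 + 0.37592 = 1.37592
u = 1.227/1.37592 = 0.8918c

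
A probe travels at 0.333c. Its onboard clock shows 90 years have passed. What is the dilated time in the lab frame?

Proper time Δt₀ = 90 years
γ = 1/√(1 - 0.333²) = 1.0605
Δt = γΔt₀ = 1.0605 × 90 = 95.45 years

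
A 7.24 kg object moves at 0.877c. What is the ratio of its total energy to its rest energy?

E = γmc², E₀ = mc²
E/E₀ = γ = 1/√(1 - 0.877²) = 2.081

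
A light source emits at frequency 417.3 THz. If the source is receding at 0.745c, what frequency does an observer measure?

β = v/c = 0.745
(1-β)/(1+β) = 0.255/1.745 = 0.14613
Doppler factor = √(0.14613) = 0.3823
f_obs = 417.3 × 0.3823 = 159.5 THz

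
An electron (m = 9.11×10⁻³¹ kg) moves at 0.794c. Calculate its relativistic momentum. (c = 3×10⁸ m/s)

γ = 1/√(1 - 0.794²) = 1.645
v = 0.794 × 3×10⁸ = 2.382×10⁸ m/s
p = γmv = 1.645 × 9.11×10⁻³¹ × 2.382×10⁸ = 3.570×10⁻²² kg·m/s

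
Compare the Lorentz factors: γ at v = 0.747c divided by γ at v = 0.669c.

γ₁ = 1/√(1 - 0.747²) = 1.504
γ₂ = 1/√(1 - 0.669²) = 1.345
γ₁/γ₂ = 1.504/1.345 = 1.118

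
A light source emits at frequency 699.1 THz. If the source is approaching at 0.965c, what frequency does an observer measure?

β = v/c = 0.965
(1+β)/(1-β) = 1.965/0.035 = 56.14
Doppler factor = √(56.14) = 7.493
f_obs = 699.1 × 7.493 = 5238 THz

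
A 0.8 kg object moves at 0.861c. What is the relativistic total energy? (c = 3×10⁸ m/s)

γ = 1/√(1 - 0.861²) = 1.966
mc² = 0.8 × (3×10⁸)² = 7.200×10¹⁶ J
E = γmc² = 1.966 × 7.200×10¹⁶ = 1.416×10¹⁷ J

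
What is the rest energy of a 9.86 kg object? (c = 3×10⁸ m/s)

c² = (3×10⁸)² = 9.000×10¹⁶ m²/s²
E₀ = mc² = 9.86 × 9.000×10¹⁶ = 8.874×10¹⁷ J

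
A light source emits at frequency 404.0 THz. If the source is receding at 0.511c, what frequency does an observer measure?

β = v/c = 0.511
(1-β)/(1+β) = 0.489/1.511 = 0.3236
Doppler factor = √(0.3236) = 0.5689
f_obs = 404.0 × 0.5689 = 229.8 THz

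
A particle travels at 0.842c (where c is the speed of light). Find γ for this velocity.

v/c = 0.842, so (v/c)² = 0.708964
1 - (v/c)² = 0.291036
γ = 1/√(0.291036) = 1.854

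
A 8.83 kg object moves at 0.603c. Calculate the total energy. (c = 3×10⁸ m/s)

γ = 1/√(1 - 0.603²) = 1.2535
mc² = 8.83 × (3×10⁸)² = 7.947×10¹⁷ J
E = γmc² = 1.2535 × 7.947×10¹⁷ = 9.962×10¹⁷ J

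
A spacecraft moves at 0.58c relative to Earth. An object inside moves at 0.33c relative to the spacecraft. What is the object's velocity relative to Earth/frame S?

u = (u' + v)/(1 + u'v/c²)
Numerator: 0.33 + 0.58 = 0.91
Denominator: 1 + 0.1914 = 1.1914
u = 0.91/1.1914 = 0.7638c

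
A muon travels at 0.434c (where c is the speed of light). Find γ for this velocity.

v/c = 0.434, so (v/c)² = 0.188356
1 - (v/c)² = 0.811644
γ = 1/√(0.811644) = 1.110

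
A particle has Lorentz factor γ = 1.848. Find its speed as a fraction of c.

From γ = 1/√(1 - v²/c²):
1/γ² = 1/1.848² = 0.29282
v²/c² = 1 - 0.29282 = 0.70718
v/c = √(0.70718) = 0.8409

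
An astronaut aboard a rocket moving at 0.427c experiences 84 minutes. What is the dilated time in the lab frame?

Proper time Δt₀ = 84 minutes
γ = 1/√(1 - 0.427²) = 1.10589
Δt = γΔt₀ = 1.10589 × 84 = 92.89 minutes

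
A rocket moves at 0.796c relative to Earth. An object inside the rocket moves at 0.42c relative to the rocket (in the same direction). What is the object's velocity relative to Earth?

u = (u' + v)/(1 + u'v/c²)
Numerator: 0.42 + 0.796 = 1.216
Denominator: 1 + 0.33432 = 1.33432
u = 1.216/1.33432 = 0.9113c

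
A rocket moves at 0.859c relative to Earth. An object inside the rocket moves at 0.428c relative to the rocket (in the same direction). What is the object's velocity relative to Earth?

u = (u' + v)/(1 + u'v/c²)
Numerator: 0.428 + 0.859 = 1.287
Denominator: 1 + 0.367652 = 1.367652
u = 1.287/1.367652 = 0.9410c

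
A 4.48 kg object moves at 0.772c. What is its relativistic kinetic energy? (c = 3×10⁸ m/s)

γ = 1/√(1 - 0.772²) = 1.57326
γ - 1 = 0.57326
KE = (γ-1)mc² = 0.57326 × 4.48 × (3×10⁸)² = 2.311×10¹⁷ J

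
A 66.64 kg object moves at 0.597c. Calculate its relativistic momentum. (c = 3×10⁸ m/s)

γ = 1/√(1 - 0.597²) = 1.247
v = 0.597 × 3×10⁸ = 1.791×10⁸ m/s
p = γmv = 1.247 × 66.64 × 1.791×10⁸ = 1.488×10¹⁰ kg·m/s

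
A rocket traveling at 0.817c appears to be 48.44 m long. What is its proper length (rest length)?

Contracted length L = 48.44 m
γ = 1/√(1 - 0.817²) = 1.7342
L₀ = γL = 1.7342 × 48.44 = 84.00 m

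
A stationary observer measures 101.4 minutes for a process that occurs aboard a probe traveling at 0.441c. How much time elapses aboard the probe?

Dilated time Δt = 101.4 minutes
γ = 1/√(1 - 0.441²) = 1.1142
Δt₀ = Δt/γ = 101.4/1.1142 = 91.01 minutes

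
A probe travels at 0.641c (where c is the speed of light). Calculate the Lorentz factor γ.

v/c = 0.641, so (v/c)² = 0.410881
1 - (v/c)² = 0.589119
γ = 1/√(0.589119) = 1.303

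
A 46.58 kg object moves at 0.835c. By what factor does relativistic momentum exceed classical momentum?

p_rel = γmv, p_class = mv
Ratio = γ = 1/√(1 - 0.835²) = 1.817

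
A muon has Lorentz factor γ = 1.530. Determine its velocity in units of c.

From γ = 1/√(1 - v²/c²):
1/γ² = 1/1.530² = 0.4272
v²/c² = 1 - 0.4272 = 0.5728
v/c = √(0.5728) = 0.7568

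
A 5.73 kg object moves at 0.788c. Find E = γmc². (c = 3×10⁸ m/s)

γ = 1/√(1 - 0.788²) = 1.6242
mc² = 5.73 × (3×10⁸)² = 5.157×10¹⁷ J
E = γmc² = 1.6242 × 5.157×10¹⁷ = 8.376×10¹⁷ J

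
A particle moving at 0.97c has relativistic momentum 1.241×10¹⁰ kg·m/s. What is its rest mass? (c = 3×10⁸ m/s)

γ = 1/√(1 - 0.97²) = 4.113
v = 0.97 × 3×10⁸ = 2.910×10⁸ m/s
m = p/(γv) = 1.241×10¹⁰/(4.113 × 2.910×10⁸) = 10.37 kg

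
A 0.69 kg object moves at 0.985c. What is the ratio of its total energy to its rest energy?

E = γmc², E₀ = mc²
E/E₀ = γ = 1/√(1 - 0.985²) = 5.795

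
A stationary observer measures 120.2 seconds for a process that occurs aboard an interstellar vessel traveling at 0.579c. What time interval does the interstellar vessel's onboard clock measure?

Dilated time Δt = 120.2 seconds
γ = 1/√(1 - 0.579²) = 1.2265
Δt₀ = Δt/γ = 120.2/1.2265 = 98.00 seconds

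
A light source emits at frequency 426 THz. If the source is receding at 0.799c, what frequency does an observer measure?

β = v/c = 0.799
(1-β)/(1+β) = 0.201/1.799 = 0.11173
Doppler factor = √(0.11173) = 0.3343
f_obs = 426 × 0.3343 = 142.4 THz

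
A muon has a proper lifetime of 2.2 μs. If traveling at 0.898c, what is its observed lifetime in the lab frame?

Proper lifetime τ₀ = 2.2 μs
γ = 1/√(1 - 0.898²) = 2.2728
τ = γτ₀ = 2.2728 × 2.2 μs = 5.000 μs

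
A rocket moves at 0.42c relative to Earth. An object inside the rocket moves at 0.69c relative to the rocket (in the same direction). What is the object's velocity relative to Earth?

u = (u' + v)/(1 + u'v/c²)
Numerator: 0.69 + 0.42 = 1.11
Denominator: 1 + 0.2898 = 1.2898
u = 1.11/1.2898 = 0.8606c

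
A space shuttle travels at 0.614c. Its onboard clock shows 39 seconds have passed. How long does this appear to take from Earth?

Proper time Δt₀ = 39 seconds
γ = 1/√(1 - 0.614²) = 1.267
Δt = γΔt₀ = 1.267 × 39 = 49.41 seconds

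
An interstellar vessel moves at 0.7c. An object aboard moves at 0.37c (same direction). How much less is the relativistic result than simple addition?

Classical: u' + v = 0.37 + 0.7 = 1.07c
Relativistic: u = (0.37 + 0.7)/(1 + 0.259) = 1.07/1.259 = 0.8499c
Difference: 1.07 - 0.8499 = 0.2201c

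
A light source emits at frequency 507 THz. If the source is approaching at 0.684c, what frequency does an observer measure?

β = v/c = 0.684
(1+β)/(1-β) = 1.684/0.316 = 5.329
Doppler factor = √(5.329) = 2.308
f_obs = 507 × 2.308 = 1170 THz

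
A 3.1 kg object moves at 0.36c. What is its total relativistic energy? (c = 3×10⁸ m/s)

γ = 1/√(1 - 0.36²) = 1.072
mc² = 3.1 × (3×10⁸)² = 2.790×10¹⁷ J
E = γmc² = 1.072 × 2.790×10¹⁷ = 2.991×10¹⁷ J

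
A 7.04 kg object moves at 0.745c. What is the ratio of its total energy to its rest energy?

E = γmc², E₀ = mc²
E/E₀ = γ = 1/√(1 - 0.745²) = 1.499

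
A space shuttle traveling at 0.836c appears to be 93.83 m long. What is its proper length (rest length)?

Contracted length L = 93.83 m
γ = 1/√(1 - 0.836²) = 1.822
L₀ = γL = 1.822 × 93.83 = 171.0 m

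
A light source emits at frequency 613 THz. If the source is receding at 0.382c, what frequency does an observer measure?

β = v/c = 0.382
(1-β)/(1+β) = 0.618/1.382 = 0.4472
Doppler factor = √(0.4472) = 0.6687
f_obs = 613 × 0.6687 = 409.9 THz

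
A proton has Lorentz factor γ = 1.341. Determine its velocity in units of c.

From γ = 1/√(1 - v²/c²):
1/γ² = 1/1.341² = 0.5561
v²/c² = 1 - 0.5561 = 0.4439
v/c = √(0.4439) = 0.6663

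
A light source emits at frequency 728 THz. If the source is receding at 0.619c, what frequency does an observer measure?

β = v/c = 0.619
(1-β)/(1+β) = 0.381/1.619 = 0.2353
Doppler factor = √(0.2353) = 0.4851
f_obs = 728 × 0.4851 = 353.2 THz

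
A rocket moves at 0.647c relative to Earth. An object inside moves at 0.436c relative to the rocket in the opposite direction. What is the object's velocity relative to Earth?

Object's velocity in rocket frame is u' = -0.436c
u = (u' + v)/(1 + u'v/c²) = (v - 0.436)/(1 - 0.436·v/c²)
Numerator: 0.647 - 0.436 = 0.211
Denominator: 1 - 0.282092 = 0.717908
u = 0.211/0.717908 = 0.2939c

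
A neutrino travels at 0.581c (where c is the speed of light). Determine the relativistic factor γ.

v/c = 0.581, so (v/c)² = 0.337561
1 - (v/c)² = 0.662439
γ = 1/√(0.662439) = 1.229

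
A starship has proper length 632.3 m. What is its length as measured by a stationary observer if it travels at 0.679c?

Proper length L₀ = 632.3 m
γ = 1/√(1 - 0.679²) = 1.362
L = L₀/γ = 632.3/1.362 = 464.2 m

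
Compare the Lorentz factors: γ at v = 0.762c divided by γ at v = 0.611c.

γ₁ = 1/√(1 - 0.762²) = 1.544
γ₂ = 1/√(1 - 0.611²) = 1.263
γ₁/γ₂ = 1.544/1.263 = 1.222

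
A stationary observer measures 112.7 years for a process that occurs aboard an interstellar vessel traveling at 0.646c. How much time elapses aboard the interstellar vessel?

Dilated time Δt = 112.7 years
γ = 1/√(1 - 0.646²) = 1.310
Δt₀ = Δt/γ = 112.7/1.310 = 86.03 years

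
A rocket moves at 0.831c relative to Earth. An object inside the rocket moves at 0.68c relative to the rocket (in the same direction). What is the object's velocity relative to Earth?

u = (u' + v)/(1 + u'v/c²)
Numerator: 0.68 + 0.831 = 1.511
Denominator: 1 + 0.56508 = 1.56508
u = 1.511/1.56508 = 0.9654c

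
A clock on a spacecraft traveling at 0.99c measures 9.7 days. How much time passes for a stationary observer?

Proper time Δt₀ = 9.7 days
γ = 1/√(1 - 0.99²) = 7.089
Δt = γΔt₀ = 7.089 × 9.7 = 68.76 days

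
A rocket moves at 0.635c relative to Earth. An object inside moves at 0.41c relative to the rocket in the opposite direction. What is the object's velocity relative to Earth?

Object's velocity in rocket frame is u' = -0.41c
u = (u' + v)/(1 + u'v/c²) = (v - 0.41)/(1 - 0.41·v/c²)
Numerator: 0.635 - 0.41 = 0.225
Denominator: 1 - 0.26035 = 0.73965
u = 0.225/0.73965 = 0.3042c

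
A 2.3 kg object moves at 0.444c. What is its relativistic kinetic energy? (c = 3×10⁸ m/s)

γ = 1/√(1 - 0.444²) = 1.11604
γ - 1 = 0.11604
KE = (γ-1)mc² = 0.11604 × 2.3 × (3×10⁸)² = 2.402×10¹⁶ J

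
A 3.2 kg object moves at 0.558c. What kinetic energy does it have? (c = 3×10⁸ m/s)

γ = 1/√(1 - 0.558²) = 1.20505
γ - 1 = 0.20505
KE = (γ-1)mc² = 0.20505 × 3.2 × (3×10⁸)² = 5.905×10¹⁶ J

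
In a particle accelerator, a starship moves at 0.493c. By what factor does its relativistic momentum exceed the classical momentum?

p_rel = γmv, p_class = mv
Ratio = γ = 1/√(1 - 0.493²)
= 1/√(0.756951) = 1.149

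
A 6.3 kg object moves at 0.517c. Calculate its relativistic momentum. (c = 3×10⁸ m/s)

γ = 1/√(1 - 0.517²) = 1.16824
v = 0.517 × 3×10⁸ = 1.551×10⁸ m/s
p = γmv = 1.16824 × 6.3 × 1.551×10⁸ = 1.142×10⁹ kg·m/s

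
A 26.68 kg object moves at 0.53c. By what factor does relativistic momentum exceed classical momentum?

p_rel = γmv, p_class = mv
Ratio = γ = 1/√(1 - 0.53²) = 1.179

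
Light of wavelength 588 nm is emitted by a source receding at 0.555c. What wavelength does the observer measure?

β = 0.555
Wavelength Doppler factor = √(1.555/0.445) = √(3.494) = 1.869
λ_obs = 588 × 1.869 = 1099 nm (redshift)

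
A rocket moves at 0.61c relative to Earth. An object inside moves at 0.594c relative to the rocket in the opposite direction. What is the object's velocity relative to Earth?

Object's velocity in rocket frame is u' = -0.594c
u = (u' + v)/(1 + u'v/c²) = (v - 0.594)/(1 - 0.594·v/c²)
Numerator: 0.61 - 0.594 = 0.016
Denominator: 1 - 0.36234 = 0.63766
u = 0.016/0.63766 = 0.02509c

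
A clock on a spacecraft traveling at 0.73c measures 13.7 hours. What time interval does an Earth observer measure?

Proper time Δt₀ = 13.7 hours
γ = 1/√(1 - 0.73²) = 1.4632
Δt = γΔt₀ = 1.4632 × 13.7 = 20.05 hours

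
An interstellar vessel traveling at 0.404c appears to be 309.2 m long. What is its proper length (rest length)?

Contracted length L = 309.2 m
γ = 1/√(1 - 0.404²) = 1.093
L₀ = γL = 1.093 × 309.2 = 338.0 m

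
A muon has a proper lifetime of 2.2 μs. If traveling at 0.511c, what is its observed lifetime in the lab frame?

Proper lifetime τ₀ = 2.2 μs
γ = 1/√(1 - 0.511²) = 1.163
τ = γτ₀ = 1.163 × 2.2 μs = 2.559 μs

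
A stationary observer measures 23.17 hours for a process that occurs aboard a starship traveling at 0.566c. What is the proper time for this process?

Dilated time Δt = 23.17 hours
γ = 1/√(1 - 0.566²) = 1.213
Δt₀ = Δt/γ = 23.17/1.213 = 19.10 hours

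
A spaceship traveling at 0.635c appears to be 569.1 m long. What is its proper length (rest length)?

Contracted length L = 569.1 m
γ = 1/√(1 - 0.635²) = 1.2945
L₀ = γL = 1.2945 × 569.1 = 736.7 m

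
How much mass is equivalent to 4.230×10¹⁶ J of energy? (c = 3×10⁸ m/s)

From E = mc², we get m = E/c²
c² = (3×10⁸)² = 9×10¹⁶ m²/s²
m = 4.230×10¹⁶ / 9×10¹⁶ = 0.4700 kg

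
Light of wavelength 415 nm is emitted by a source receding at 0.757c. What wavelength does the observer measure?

β = 0.757
Wavelength Doppler factor = √(1.757/0.243) = √(7.230) = 2.689
λ_obs = 415 × 2.689 = 1116 nm (redshift)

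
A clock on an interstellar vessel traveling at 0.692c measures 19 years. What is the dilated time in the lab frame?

Proper time Δt₀ = 19 years
γ = 1/√(1 - 0.692²) = 1.385
Δt = γΔt₀ = 1.385 × 19 = 26.32 years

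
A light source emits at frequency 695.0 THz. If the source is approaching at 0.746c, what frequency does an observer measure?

β = v/c = 0.746
(1+β)/(1-β) = 1.746/0.254 = 6.874
Doppler factor = √(6.874) = 2.622
f_obs = 695.0 × 2.622 = 1822 THz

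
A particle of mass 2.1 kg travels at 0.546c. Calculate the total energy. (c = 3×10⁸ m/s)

γ = 1/√(1 - 0.546²) = 1.1936
mc² = 2.1 × (3×10⁸)² = 1.890×10¹⁷ J
E = γmc² = 1.1936 × 1.890×10¹⁷ = 2.256×10¹⁷ J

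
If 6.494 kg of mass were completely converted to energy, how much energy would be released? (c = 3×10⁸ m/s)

Using E = mc²:
c² = (3×10⁸)² = 9×10¹⁶ m²/s²
E = 6.494 × 9×10¹⁶ = 5.845×10¹⁷ J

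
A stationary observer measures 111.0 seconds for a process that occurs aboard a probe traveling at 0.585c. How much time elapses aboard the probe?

Dilated time Δt = 111.0 seconds
γ = 1/√(1 - 0.585²) = 1.233
Δt₀ = Δt/γ = 111.0/1.233 = 90.02 seconds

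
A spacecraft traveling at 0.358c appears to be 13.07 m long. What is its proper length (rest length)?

Contracted length L = 13.07 m
γ = 1/√(1 - 0.358²) = 1.071
L₀ = γL = 1.071 × 13.07 = 14.00 m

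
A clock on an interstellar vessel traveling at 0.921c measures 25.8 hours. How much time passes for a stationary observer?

Proper time Δt₀ = 25.8 hours
γ = 1/√(1 - 0.921²) = 2.567
Δt = γΔt₀ = 2.567 × 25.8 = 66.23 hours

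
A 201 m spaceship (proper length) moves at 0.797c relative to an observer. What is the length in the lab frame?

Proper length L₀ = 201 m
γ = 1/√(1 - 0.797²) = 1.656
L = L₀/γ = 201/1.656 = 121.4 m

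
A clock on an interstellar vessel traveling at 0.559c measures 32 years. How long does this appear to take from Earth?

Proper time Δt₀ = 32 years
γ = 1/√(1 - 0.559²) = 1.206
Δt = γΔt₀ = 1.206 × 32 = 38.59 years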